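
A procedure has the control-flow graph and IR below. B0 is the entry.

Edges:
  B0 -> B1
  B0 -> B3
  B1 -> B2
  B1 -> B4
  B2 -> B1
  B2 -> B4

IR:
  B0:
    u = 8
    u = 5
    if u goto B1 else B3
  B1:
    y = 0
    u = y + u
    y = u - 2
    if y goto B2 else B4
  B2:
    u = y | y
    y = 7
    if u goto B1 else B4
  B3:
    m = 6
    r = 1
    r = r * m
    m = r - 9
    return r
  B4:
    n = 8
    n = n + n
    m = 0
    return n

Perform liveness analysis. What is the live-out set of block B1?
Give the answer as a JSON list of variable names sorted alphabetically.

Answer: ["y"]

Derivation:
Block summaries:
  B0: {u} / ∅
  B1: {u,y} / {u}
  B2: {u,y} / {y}
  B3: {m,r} / ∅
  B4: {m,n} / ∅

Live sets:
  B0: in=∅ out={u}
  B1: in={u} out={y}
  B2: in={y} out={u}
  B3: in=∅ out=∅
  B4: in=∅ out=∅

live-out(B1) = ["y"]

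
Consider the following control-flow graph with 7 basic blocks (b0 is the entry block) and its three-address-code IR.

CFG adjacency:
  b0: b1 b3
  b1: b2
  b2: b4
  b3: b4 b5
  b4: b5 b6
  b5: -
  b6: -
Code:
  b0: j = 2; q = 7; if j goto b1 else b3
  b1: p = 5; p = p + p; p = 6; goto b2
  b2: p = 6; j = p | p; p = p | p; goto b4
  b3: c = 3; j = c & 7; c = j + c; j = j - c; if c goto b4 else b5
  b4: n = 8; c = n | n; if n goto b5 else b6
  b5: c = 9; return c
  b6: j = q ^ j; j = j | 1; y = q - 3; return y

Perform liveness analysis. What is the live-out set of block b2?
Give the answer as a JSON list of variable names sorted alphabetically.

Answer: ["j", "q"]

Working:
Per-block:
  b0: {j,q} / ∅
  b1: {p} / ∅
  b2: {j,p} / ∅
  b3: {c,j} / ∅
  b4: {c,n} / ∅
  b5: {c} / ∅
  b6: {j,y} / {j,q}

Liveness:
  b0: in=∅ out={q}
  b1: in={q} out={q}
  b2: in={q} out={j,q}
  b3: in={q} out={j,q}
  b4: in={j,q} out={j,q}
  b5: in=∅ out=∅
  b6: in={j,q} out=∅

live-out(b2) = ["j", "q"]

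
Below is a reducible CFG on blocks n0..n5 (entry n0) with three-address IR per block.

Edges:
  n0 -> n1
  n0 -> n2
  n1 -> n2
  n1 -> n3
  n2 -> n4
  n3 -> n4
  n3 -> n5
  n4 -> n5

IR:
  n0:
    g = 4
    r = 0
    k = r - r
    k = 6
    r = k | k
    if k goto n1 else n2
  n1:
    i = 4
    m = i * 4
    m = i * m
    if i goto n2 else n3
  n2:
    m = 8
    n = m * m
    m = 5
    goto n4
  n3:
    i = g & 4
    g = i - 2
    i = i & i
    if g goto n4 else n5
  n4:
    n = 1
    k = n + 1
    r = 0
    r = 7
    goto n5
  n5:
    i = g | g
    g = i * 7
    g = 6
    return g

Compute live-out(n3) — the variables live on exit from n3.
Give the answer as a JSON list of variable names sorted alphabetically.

Answer: ["g"]

Derivation:
Block summaries:
  n0: def={g,k,r} ue=∅
  n1: def={i,m} ue=∅
  n2: def={m,n} ue=∅
  n3: def={g,i} ue={g}
  n4: def={k,n,r} ue=∅
  n5: def={g,i} ue={g}

Liveness:
  n0 li=∅ lo={g}
  n1 li={g} lo={g}
  n2 li={g} lo={g}
  n3 li={g} lo={g}
  n4 li={g} lo={g}
  n5 li={g} lo=∅

live-out(n3) = ["g"]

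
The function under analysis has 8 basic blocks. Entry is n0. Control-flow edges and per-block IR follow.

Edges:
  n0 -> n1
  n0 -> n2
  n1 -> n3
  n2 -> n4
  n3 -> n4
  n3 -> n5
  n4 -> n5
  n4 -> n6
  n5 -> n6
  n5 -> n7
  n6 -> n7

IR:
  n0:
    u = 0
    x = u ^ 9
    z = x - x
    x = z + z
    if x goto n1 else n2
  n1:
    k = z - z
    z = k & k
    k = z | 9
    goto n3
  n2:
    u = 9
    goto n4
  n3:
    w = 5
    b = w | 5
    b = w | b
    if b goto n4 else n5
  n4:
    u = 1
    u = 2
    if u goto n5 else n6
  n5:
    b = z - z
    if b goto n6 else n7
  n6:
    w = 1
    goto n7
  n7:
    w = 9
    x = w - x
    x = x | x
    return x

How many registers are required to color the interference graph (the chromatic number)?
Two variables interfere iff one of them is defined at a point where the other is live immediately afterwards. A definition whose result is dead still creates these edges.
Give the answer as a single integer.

Answer: 4

Analysis:
Per-block:
  n0: {u,x,z} / ∅
  n1: {k,z} / {z}
  n2: {u} / ∅
  n3: {b,w} / ∅
  n4: {u} / ∅
  n5: {b} / {z}
  n6: {w} / ∅
  n7: {w,x} / {x}

Liveness:
  live n0: ∅→{x,z}
  live n1: {x,z}→{x,z}
  live n2: {x,z}→{x,z}
  live n3: {x,z}→{x,z}
  live n4: {x,z}→{x,z}
  live n5: {x,z}→{x}
  live n6: {x}→{x}
  live n7: {x}→∅

Conflict graph:
  b — {w,x,z}
  k — {x,z}
  u — {x,z}
  w — {b,x,z}
  x — {b,k,u,w,z}
  z — {b,k,u,w,x}

Colouring:
  clique {b,w,x,z} ⇒ need ≥ 4
  assign b→c2 k→c2 u→c2 w→c3 x→c0 z→c1 — no edge inside a register ⇒ χ ≤ 4
  χ = 4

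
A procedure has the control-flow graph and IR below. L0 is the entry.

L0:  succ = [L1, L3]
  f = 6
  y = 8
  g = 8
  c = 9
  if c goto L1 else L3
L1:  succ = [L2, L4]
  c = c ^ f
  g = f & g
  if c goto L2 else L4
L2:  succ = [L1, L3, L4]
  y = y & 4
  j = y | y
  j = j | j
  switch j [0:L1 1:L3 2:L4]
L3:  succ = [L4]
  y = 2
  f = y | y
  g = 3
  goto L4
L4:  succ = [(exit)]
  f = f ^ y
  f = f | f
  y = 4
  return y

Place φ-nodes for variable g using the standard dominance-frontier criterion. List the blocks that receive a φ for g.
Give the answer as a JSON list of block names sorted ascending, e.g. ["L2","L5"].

idom tree: L1←L0 L2←L1 L3←L0 L4←L0
Dom∩ at merges:
  L1: preds {L0,L2}: {L0} ∩ {L0,L1,L2} = {L0}; idom=L0
  L3: preds {L0,L2}: {L0} ∩ {L0,L1,L2} = {L0}; idom=L0
  L4: preds {L1,L2,L3}: {L0,L1} ∩ {L0,L1,L2} ∩ {L0,L3} = {L0}; idom=L0

Frontier:
  L1←L0: walk · to L0
  L1←L2: walk L2→L1 to L0
  L3←L0: walk · to L0
  L3←L2: walk L2→L1 to L0
  L4←L1: walk L1 to L0
  L4←L2: walk L2→L1 to L0
  L4←L3: walk L3 to L0
  L0 → ∅
  L1 → {L1,L3,L4}
  L2 → {L1,L3,L4}
  L3 → {L4}
  L4 → ∅

φ for g: defs {L0,L1,L3}
  DF⁺ = {L1,L3,L4}

Answer: ["L1", "L3", "L4"]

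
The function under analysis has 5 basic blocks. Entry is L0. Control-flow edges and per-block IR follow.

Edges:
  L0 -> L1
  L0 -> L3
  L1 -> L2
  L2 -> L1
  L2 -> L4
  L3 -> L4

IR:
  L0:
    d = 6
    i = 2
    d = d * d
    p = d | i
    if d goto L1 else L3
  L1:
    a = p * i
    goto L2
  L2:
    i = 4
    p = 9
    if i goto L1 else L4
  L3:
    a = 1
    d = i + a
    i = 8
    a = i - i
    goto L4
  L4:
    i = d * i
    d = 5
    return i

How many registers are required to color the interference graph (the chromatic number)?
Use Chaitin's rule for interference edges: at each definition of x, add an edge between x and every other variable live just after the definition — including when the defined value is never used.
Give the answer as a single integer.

Answer: 3

Working:
def/use:
  L0: {d,i,p} / ∅
  L1: {a} / {i,p}
  L2: {i,p} / ∅
  L3: {a,d,i} / {i}
  L4: {d,i} / {d,i}

Backward fixpoint:
  L0 li=∅ lo={d,i,p}
  L1 li={d,i,p} lo={d}
  L2 li={d} lo={d,i,p}
  L3 li={i} lo={d,i}
  L4 li={d,i} lo=∅

Interference:
  a — {d,i}
  d — {a,i,p}
  i — {a,d,p}
  p — {d,i}

Colouring:
  {a,d,i} pairwise interfere (3-clique) ⇒ χ ≥ 3
  3-colouring: R0={d}  R1={i}  R2={a,p}
  χ = 3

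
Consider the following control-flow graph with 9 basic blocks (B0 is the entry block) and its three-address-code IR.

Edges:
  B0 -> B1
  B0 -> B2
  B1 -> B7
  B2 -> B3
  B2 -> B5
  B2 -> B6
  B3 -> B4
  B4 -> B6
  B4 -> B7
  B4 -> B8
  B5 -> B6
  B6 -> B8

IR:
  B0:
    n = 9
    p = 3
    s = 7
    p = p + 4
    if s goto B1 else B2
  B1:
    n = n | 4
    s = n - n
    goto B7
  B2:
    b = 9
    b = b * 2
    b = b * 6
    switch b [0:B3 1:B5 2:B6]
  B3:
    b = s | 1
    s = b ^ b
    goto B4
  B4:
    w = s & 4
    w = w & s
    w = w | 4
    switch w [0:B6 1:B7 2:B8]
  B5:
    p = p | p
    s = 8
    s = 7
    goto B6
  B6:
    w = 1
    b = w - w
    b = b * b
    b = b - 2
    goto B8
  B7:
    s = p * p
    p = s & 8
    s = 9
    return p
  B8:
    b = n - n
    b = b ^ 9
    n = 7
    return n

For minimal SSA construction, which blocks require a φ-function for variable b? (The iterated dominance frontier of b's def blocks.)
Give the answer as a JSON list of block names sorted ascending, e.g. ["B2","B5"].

idom tree: B1←B0 B2←B0 B3←B2 B4←B3 B5←B2 B6←B2 B7←B0 B8←B2
Dom∩ at merges:
  B6: preds {B2,B4,B5}: {B0,B2} ∩ {B0,B2,B3,B4} ∩ {B0,B2,B5} = {B0,B2}; idom=B2
  B7: preds {B1,B4}: {B0,B1} ∩ {B0,B2,B3,B4} = {B0}; idom=B0
  B8: preds {B4,B6}: {B0,B2,B3,B4} ∩ {B0,B2,B6} = {B0,B2}; idom=B2

Frontier:
  join B6 pred B2: · stop@B2
  join B6 pred B4: B4→B3 stop@B2
  join B6 pred B5: B5 stop@B2
  join B7 pred B1: B1 stop@B0
  join B7 pred B4: B4→B3→B2 stop@B0
  join B8 pred B4: B4→B3 stop@B2
  join B8 pred B6: B6 stop@B2
  B0: DF=∅
  B1: DF={B7}
  B2: DF={B7}
  B3: DF={B6,B7,B8}
  B4: DF={B6,B7,B8}
  B5: DF={B6}
  B6: DF={B8}
  B7: DF=∅
  B8: DF=∅

φ for b: defs {B2,B3,B6,B8}
  DF⁺ = {B6,B7,B8}

Answer: ["B6", "B7", "B8"]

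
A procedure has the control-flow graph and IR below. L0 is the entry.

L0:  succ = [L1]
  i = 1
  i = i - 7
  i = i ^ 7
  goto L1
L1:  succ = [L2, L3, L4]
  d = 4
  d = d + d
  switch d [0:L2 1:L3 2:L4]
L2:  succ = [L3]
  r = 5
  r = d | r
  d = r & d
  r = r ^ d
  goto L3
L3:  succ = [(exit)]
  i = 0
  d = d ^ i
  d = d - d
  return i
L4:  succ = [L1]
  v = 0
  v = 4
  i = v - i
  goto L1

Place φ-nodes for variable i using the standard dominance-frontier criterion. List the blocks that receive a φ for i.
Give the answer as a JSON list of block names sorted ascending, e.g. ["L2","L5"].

Answer: ["L1"]

Analysis:
idom tree: L1←L0 L2←L1 L3←L1 L4←L1
Dom at joins:
  L1: preds {L0,L4}: {L0} ∩ {L0,L1,L4} = {L0}; idom=L0
  L3: preds {L1,L2}: {L0,L1} ∩ {L0,L1,L2} = {L0,L1}; idom=L1

Frontier:
  L1←L0: walk · to L0
  L1←L4: walk L4→L1 to L0
  L3←L1: walk · to L1
  L3←L2: walk L2 to L1
  DF(L0)=∅
  DF(L1)={L1}
  DF(L2)={L3}
  DF(L3)=∅
  DF(L4)={L1}

φ for i: defs {L0,L3,L4}
  DF⁺ = {L1}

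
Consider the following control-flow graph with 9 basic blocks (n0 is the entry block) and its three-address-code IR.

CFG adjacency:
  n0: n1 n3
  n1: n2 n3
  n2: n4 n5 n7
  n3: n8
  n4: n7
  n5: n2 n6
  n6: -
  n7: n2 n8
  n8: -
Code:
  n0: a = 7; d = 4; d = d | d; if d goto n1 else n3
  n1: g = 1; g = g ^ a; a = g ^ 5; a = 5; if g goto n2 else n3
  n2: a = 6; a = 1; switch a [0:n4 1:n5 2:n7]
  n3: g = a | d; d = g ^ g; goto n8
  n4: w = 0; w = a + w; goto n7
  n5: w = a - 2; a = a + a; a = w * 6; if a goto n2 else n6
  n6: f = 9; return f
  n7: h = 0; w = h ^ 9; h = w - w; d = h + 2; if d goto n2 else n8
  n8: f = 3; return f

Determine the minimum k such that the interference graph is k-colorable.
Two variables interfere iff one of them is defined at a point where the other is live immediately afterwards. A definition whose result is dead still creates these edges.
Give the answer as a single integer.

Answer: 3

Derivation:
Per-block:
  n0: {a,d} / ∅
  n1: {a,g} / {a}
  n2: {a} / ∅
  n3: {d,g} / {a,d}
  n4: {w} / {a}
  n5: {a,w} / {a}
  n6: {f} / ∅
  n7: {d,h,w} / ∅
  n8: {f} / ∅

Live sets:
  n0 li=∅ lo={a,d}
  n1 li={a,d} lo={a,d}
  n2 li=∅ lo={a}
  n3 li={a,d} lo=∅
  n4 li={a} lo=∅
  n5 li={a} lo=∅
  n6 li=∅ lo=∅
  n7 li=∅ lo=∅
  n8 li=∅ lo=∅

Interfere edges:
  a — {d,g,w}
  d — {a,g}
  f — ∅
  g — {a,d}
  h — ∅
  w — {a}

Registers:
  clique {a,d,g} ⇒ need ≥ 3
  assign a→R0 d→R1 f→R0 g→R2 h→R0 w→R1 — no edge inside a register ⇒ χ ≤ 3
  χ = 3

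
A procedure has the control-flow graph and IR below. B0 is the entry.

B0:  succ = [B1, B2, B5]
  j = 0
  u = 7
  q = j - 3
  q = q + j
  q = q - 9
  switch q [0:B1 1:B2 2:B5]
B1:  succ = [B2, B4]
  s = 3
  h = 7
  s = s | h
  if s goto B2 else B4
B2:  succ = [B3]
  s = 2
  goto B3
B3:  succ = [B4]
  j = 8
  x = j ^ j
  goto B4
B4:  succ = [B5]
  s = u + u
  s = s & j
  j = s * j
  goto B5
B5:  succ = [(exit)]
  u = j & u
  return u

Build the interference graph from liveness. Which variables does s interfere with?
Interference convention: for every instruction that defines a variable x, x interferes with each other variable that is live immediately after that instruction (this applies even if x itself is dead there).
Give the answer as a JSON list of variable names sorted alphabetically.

Answer: ["h", "j", "u"]

Derivation:
def/use:
  B0: def={j,q,u} ue=∅
  B1: def={h,s} ue=∅
  B2: def={s} ue=∅
  B3: def={j,x} ue=∅
  B4: def={j,s} ue={j,u}
  B5: def={u} ue={j,u}

Backward fixpoint:
  live B0: ∅→{j,u}
  live B1: {j,u}→{j,u}
  live B2: {u}→{u}
  live B3: {u}→{j,u}
  live B4: {j,u}→{j,u}
  live B5: {j,u}→∅

Conflict graph:
  h — {j,s,u}
  j — {h,q,s,u,x}
  q — {j,u}
  s — {h,j,u}
  u — {h,j,q,s,x}
  x — {j,u}

N(s) = ["h", "j", "u"]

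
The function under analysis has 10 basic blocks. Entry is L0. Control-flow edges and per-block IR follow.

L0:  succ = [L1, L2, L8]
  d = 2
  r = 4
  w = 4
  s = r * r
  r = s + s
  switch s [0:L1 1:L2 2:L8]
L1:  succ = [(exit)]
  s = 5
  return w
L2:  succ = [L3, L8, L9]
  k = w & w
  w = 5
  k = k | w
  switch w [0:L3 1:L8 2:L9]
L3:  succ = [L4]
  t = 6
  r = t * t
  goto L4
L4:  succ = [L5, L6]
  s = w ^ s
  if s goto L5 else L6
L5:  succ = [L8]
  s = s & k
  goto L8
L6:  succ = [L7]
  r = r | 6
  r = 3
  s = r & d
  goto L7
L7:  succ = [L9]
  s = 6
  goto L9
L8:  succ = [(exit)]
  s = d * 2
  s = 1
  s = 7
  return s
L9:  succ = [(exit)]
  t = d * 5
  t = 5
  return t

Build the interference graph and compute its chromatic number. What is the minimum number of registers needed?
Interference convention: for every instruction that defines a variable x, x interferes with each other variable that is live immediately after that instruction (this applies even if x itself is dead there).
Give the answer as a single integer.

Answer: 5

Analysis:
def/use:
  L0: def={d,r,s,w} ue=∅
  L1: def={s} ue={w}
  L2: def={k,w} ue={w}
  L3: def={r,t} ue=∅
  L4: def={s} ue={s,w}
  L5: def={s} ue={k,s}
  L6: def={r,s} ue={d,r}
  L7: def={s} ue=∅
  L8: def={s} ue={d}
  L9: def={t} ue={d}

Backward fixpoint:
  L0 li=∅ lo={d,s,w}
  L1 li={w} lo=∅
  L2 li={d,s,w} lo={d,k,s,w}
  L3 li={d,k,s,w} lo={d,k,r,s,w}
  L4 li={d,k,r,s,w} lo={d,k,r,s}
  L5 li={d,k,s} lo={d}
  L6 li={d,r} lo={d}
  L7 li={d} lo={d}
  L8 li={d} lo=∅
  L9 li={d} lo=∅

Interfere edges:
  d — {k,r,s,t,w}
  k — {d,r,s,t,w}
  r — {d,k,s,w}
  s — {d,k,r,t,w}
  t — {d,k,s,w}
  w — {d,k,r,s,t}

Registers:
  lower bound: {d,k,r,s,w} mutually conflict ⇒ χ ≥ 5
  5-colouring: c0={d}  c1={k}  c2={s}  c3={w}  c4={r,t}
  χ = 5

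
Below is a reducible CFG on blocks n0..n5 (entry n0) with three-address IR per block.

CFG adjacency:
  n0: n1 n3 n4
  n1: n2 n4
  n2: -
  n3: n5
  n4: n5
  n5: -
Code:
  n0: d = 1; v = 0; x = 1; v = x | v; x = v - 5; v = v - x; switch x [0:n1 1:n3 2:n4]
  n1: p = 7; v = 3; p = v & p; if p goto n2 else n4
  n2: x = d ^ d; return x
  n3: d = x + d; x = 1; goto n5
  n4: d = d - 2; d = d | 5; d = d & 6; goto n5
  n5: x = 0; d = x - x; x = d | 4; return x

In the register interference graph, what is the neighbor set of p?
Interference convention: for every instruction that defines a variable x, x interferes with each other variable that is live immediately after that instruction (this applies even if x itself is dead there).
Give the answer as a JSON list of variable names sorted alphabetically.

Answer: ["d", "v"]

Working:
Block summaries:
  n0: def={d,v,x} ue=∅
  n1: def={p,v} ue=∅
  n2: def={x} ue={d}
  n3: def={d,x} ue={d,x}
  n4: def={d} ue={d}
  n5: def={d,x} ue=∅

Live sets:
  n0: in=∅ out={d,x}
  n1: in={d} out={d}
  n2: in={d} out=∅
  n3: in={d,x} out=∅
  n4: in={d} out=∅
  n5: in=∅ out=∅

Conflict graph:
  d: {p,v,x}
  p: {d,v}
  v: {d,p,x}
  x: {d,v}

N(p) = ["d", "v"]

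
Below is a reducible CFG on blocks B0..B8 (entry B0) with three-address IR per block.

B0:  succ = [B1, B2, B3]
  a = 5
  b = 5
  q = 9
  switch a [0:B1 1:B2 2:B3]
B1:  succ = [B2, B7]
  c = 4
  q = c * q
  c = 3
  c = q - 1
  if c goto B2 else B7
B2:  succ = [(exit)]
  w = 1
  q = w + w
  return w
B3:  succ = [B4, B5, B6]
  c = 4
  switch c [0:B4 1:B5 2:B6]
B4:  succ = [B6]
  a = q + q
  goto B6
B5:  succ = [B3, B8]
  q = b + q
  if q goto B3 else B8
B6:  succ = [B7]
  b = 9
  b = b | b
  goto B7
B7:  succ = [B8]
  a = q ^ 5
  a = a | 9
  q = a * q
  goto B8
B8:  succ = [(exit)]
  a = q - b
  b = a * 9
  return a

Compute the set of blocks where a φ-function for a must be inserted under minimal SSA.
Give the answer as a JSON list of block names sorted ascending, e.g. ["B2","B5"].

Answer: ["B6", "B7", "B8"]

Derivation:
idom tree: B1←B0 B2←B0 B3←B0 B4←B3 B5←B3 B6←B3 B7←B0 B8←B0
Dom at joins:
  B2: preds {B0,B1}: {B0} ∩ {B0,B1} = {B0}; idom=B0
  B3: preds {B0,B5}: {B0} ∩ {B0,B3,B5} = {B0}; idom=B0
  B6: preds {B3,B4}: {B0,B3} ∩ {B0,B3,B4} = {B0,B3}; idom=B3
  B7: preds {B1,B6}: {B0,B1} ∩ {B0,B3,B6} = {B0}; idom=B0
  B8: preds {B5,B7}: {B0,B3,B5} ∩ {B0,B7} = {B0}; idom=B0

DF derivation:
  B2←B0: walk · to B0
  B2←B1: walk B1 to B0
  B3←B0: walk · to B0
  B3←B5: walk B5→B3 to B0
  B6←B3: walk · to B3
  B6←B4: walk B4 to B3
  B7←B1: walk B1 to B0
  B7←B6: walk B6→B3 to B0
  B8←B5: walk B5→B3 to B0
  B8←B7: walk B7 to B0
  B0: DF=∅
  B1: DF={B2,B7}
  B2: DF=∅
  B3: DF={B3,B7,B8}
  B4: DF={B6}
  B5: DF={B3,B8}
  B6: DF={B7}
  B7: DF={B8}
  B8: DF=∅

φ for a: defs {B0,B4,B7,B8}
  DF⁺ = {B6,B7,B8}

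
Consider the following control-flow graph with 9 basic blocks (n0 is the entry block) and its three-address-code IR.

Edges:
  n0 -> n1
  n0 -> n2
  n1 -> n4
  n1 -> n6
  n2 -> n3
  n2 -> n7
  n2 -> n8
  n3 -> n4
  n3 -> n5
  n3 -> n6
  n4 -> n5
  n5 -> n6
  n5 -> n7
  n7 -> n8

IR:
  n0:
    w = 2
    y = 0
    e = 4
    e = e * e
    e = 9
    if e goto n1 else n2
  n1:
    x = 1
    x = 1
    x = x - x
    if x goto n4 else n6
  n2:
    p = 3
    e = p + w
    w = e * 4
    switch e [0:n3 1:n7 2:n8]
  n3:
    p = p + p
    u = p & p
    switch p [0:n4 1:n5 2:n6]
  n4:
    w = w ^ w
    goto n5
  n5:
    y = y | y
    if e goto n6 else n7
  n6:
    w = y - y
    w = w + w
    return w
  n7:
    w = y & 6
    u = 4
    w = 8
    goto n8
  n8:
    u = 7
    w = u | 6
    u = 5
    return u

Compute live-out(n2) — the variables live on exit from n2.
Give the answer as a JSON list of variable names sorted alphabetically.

Block summaries:
  n0: {e,w,y} / ∅
  n1: {x} / ∅
  n2: {e,p,w} / {w}
  n3: {p,u} / {p}
  n4: {w} / {w}
  n5: {y} / {e,y}
  n6: {w} / {y}
  n7: {u,w} / {y}
  n8: {u,w} / ∅

Liveness:
  n0: in=∅ out={e,w,y}
  n1: in={e,w,y} out={e,w,y}
  n2: in={w,y} out={e,p,w,y}
  n3: in={e,p,w,y} out={e,w,y}
  n4: in={e,w,y} out={e,y}
  n5: in={e,y} out={y}
  n6: in={y} out=∅
  n7: in={y} out=∅
  n8: in=∅ out=∅

live-out(n2) = ["e", "p", "w", "y"]

Answer: ["e", "p", "w", "y"]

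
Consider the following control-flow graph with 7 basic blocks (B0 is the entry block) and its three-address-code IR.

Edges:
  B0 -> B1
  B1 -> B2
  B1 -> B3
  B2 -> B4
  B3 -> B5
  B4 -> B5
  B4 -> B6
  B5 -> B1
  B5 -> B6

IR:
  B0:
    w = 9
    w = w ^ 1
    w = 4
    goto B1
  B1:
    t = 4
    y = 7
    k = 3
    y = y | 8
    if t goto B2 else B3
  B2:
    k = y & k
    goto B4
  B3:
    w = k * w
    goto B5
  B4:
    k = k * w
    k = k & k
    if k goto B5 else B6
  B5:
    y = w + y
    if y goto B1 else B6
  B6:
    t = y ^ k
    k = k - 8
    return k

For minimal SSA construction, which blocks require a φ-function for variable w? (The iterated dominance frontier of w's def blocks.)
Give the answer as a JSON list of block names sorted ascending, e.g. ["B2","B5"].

idom tree: B1←B0 B2←B1 B3←B1 B4←B2 B5←B1 B6←B1
Dom at joins:
  B1: preds {B0,B5}: {B0} ∩ {B0,B1,B5} = {B0}; idom=B0
  B5: preds {B3,B4}: {B0,B1,B3} ∩ {B0,B1,B2,B4} = {B0,B1}; idom=B1
  B6: preds {B4,B5}: {B0,B1,B2,B4} ∩ {B0,B1,B5} = {B0,B1}; idom=B1

Frontier:
  B1←B0: walk · to B0
  B1←B5: walk B5→B1 to B0
  B5←B3: walk B3 to B1
  B5←B4: walk B4→B2 to B1
  B6←B4: walk B4→B2 to B1
  B6←B5: walk B5 to B1
  B0: DF=∅
  B1: DF={B1}
  B2: DF={B5,B6}
  B3: DF={B5}
  B4: DF={B5,B6}
  B5: DF={B1,B6}
  B6: DF=∅

φ for w: defs {B0,B3}
  DF⁺ = {B1,B5,B6}

Answer: ["B1", "B5", "B6"]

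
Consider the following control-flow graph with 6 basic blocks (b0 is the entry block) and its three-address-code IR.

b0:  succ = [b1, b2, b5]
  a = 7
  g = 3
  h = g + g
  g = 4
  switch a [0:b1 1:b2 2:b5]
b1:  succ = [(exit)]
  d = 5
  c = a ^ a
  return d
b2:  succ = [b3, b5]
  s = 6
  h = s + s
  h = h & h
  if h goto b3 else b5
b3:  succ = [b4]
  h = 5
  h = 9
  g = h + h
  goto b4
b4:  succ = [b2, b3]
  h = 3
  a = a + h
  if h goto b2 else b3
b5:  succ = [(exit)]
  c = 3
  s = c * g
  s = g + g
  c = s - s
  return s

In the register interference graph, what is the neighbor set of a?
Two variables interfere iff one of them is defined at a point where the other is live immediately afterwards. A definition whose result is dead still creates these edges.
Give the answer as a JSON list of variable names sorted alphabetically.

Answer: ["d", "g", "h", "s"]

Working:
def/use:
  b0: {a,g,h} / ∅
  b1: {c,d} / {a}
  b2: {h,s} / ∅
  b3: {g,h} / ∅
  b4: {a,h} / {a}
  b5: {c,s} / {g}

Live sets:
  b0: in=∅ out={a,g}
  b1: in={a} out=∅
  b2: in={a,g} out={a,g}
  b3: in={a} out={a,g}
  b4: in={a,g} out={a,g}
  b5: in={g} out=∅

Interfere edges:
  a↔{d,g,h,s}
  c↔{d,g,s}
  d↔{a,c}
  g↔{a,c,h,s}
  h↔{a,g}
  s↔{a,c,g}

N(a) = ["d", "g", "h", "s"]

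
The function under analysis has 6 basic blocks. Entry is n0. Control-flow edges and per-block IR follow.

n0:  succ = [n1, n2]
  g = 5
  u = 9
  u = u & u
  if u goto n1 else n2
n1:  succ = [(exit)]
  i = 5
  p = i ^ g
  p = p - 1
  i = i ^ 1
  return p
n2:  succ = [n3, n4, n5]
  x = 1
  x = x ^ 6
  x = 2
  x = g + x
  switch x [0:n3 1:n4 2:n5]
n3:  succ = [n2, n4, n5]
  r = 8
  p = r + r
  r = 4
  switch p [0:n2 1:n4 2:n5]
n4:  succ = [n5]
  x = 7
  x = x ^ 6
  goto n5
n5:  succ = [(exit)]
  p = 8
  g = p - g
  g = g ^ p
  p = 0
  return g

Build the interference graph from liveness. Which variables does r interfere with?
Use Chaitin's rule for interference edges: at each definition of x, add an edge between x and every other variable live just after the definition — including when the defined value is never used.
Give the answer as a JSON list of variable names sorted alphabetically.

Answer: ["g", "p"]

Working:
Per-block:
  n0 def {g,u} use ∅
  n1 def {i,p} use {g}
  n2 def {x} use {g}
  n3 def {p,r} use ∅
  n4 def {x} use ∅
  n5 def {g,p} use {g}

Backward fixpoint:
  n0: in=∅ out={g}
  n1: in={g} out=∅
  n2: in={g} out={g}
  n3: in={g} out={g}
  n4: in={g} out={g}
  n5: in={g} out=∅

Interference:
  g: {i,p,r,u,x}
  i: {g,p}
  p: {g,i,r}
  r: {g,p}
  u: {g}
  x: {g}

N(r) = ["g", "p"]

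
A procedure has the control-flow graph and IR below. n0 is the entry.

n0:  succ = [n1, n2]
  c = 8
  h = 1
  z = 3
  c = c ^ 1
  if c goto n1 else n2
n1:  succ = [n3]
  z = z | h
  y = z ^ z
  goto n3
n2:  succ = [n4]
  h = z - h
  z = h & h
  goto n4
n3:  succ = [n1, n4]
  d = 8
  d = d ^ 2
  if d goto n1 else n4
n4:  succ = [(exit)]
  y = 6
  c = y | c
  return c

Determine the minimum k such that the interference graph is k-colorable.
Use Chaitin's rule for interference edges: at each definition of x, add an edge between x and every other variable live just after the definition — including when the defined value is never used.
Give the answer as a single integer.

Answer: 4

Derivation:
def/use:
  n0: {c,h,z} / ∅
  n1: {y,z} / {h,z}
  n2: {h,z} / {h,z}
  n3: {d} / ∅
  n4: {c,y} / {c}

Liveness:
  n0: in=∅ out={c,h,z}
  n1: in={c,h,z} out={c,h,z}
  n2: in={c,h,z} out={c}
  n3: in={c,h,z} out={c,h,z}
  n4: in={c} out=∅

Interfere edges:
  c — {d,h,y,z}
  d — {c,h,z}
  h — {c,d,y,z}
  y — {c,h,z}
  z — {c,d,h,y}

Chromatic number:
  lower bound: {c,d,h,z} mutually conflict ⇒ χ ≥ 4
  4-colouring: c0={c}  c1={h}  c2={z}  c3={d,y}
  χ = 4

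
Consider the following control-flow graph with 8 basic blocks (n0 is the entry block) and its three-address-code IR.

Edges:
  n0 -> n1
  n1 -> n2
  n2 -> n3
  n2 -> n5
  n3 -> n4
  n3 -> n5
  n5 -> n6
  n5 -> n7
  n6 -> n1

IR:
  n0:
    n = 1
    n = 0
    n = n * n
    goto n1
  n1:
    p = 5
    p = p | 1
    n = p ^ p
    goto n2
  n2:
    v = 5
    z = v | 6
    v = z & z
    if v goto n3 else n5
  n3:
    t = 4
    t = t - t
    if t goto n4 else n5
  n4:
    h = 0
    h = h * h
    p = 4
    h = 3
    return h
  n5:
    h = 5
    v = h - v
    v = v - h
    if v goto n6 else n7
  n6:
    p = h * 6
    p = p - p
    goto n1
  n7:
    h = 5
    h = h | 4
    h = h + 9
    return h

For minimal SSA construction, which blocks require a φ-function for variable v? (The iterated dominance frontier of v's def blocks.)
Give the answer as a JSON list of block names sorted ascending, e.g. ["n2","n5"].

idom tree: n1←n0 n2←n1 n3←n2 n4←n3 n5←n2 n6←n5 n7←n5
Join-block Dom:
  n1: preds {n0,n6}: {n0} ∩ {n0,n1,n2,n5,n6} = {n0}; idom=n0
  n5: preds {n2,n3}: {n0,n1,n2} ∩ {n0,n1,n2,n3} = {n0,n1,n2}; idom=n2

DF derivation:
  join n1 pred n0: · stop@n0
  join n1 pred n6: n6→n5→n2→n1 stop@n0
  join n5 pred n2: · stop@n2
  join n5 pred n3: n3 stop@n2
  DF(n0)=∅
  DF(n1)={n1}
  DF(n2)={n1}
  DF(n3)={n5}
  DF(n4)=∅
  DF(n5)={n1}
  DF(n6)={n1}
  DF(n7)=∅

φ for v: defs {n2,n5}
  DF⁺ = {n1}

Answer: ["n1"]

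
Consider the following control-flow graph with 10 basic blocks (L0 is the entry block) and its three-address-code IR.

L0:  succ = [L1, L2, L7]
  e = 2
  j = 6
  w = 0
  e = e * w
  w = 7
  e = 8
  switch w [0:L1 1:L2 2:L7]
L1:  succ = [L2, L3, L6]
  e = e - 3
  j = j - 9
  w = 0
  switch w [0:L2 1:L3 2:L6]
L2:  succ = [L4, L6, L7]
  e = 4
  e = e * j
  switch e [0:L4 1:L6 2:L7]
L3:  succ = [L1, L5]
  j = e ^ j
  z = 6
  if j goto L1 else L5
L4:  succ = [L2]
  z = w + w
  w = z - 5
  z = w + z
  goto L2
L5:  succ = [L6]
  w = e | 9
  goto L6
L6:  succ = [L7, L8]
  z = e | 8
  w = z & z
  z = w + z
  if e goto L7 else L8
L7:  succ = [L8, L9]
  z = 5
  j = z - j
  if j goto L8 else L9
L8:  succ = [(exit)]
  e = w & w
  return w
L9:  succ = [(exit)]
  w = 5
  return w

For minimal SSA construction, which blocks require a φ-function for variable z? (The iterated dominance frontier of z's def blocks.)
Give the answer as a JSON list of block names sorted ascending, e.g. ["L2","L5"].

idom tree: L1←L0 L2←L0 L3←L1 L4←L2 L5←L3 L6←L0 L7←L0 L8←L0 L9←L7
Dom∩ at merges:
  L1: preds {L0,L3}: {L0} ∩ {L0,L1,L3} = {L0}; idom=L0
  L2: preds {L0,L1,L4}: {L0} ∩ {L0,L1} ∩ {L0,L2,L4} = {L0}; idom=L0
  L6: preds {L1,L2,L5}: {L0,L1} ∩ {L0,L2} ∩ {L0,L1,L3,L5} = {L0}; idom=L0
  L7: preds {L0,L2,L6}: {L0} ∩ {L0,L2} ∩ {L0,L6} = {L0}; idom=L0
  L8: preds {L6,L7}: {L0,L6} ∩ {L0,L7} = {L0}; idom=L0

DF derivation:
  L1←L0: walk · to L0
  L1←L3: walk L3→L1 to L0
  L2←L0: walk · to L0
  L2←L1: walk L1 to L0
  L2←L4: walk L4→L2 to L0
  L6←L1: walk L1 to L0
  L6←L2: walk L2 to L0
  L6←L5: walk L5→L3→L1 to L0
  L7←L0: walk · to L0
  L7←L2: walk L2 to L0
  L7←L6: walk L6 to L0
  L8←L6: walk L6 to L0
  L8←L7: walk L7 to L0
  L0: DF=∅
  L1: DF={L1,L2,L6}
  L2: DF={L2,L6,L7}
  L3: DF={L1,L6}
  L4: DF={L2}
  L5: DF={L6}
  L6: DF={L7,L8}
  L7: DF={L8}
  L8: DF=∅
  L9: DF=∅

φ for z: defs {L3,L4,L6,L7}
  DF⁺ = {L1,L2,L6,L7,L8}

Answer: ["L1", "L2", "L6", "L7", "L8"]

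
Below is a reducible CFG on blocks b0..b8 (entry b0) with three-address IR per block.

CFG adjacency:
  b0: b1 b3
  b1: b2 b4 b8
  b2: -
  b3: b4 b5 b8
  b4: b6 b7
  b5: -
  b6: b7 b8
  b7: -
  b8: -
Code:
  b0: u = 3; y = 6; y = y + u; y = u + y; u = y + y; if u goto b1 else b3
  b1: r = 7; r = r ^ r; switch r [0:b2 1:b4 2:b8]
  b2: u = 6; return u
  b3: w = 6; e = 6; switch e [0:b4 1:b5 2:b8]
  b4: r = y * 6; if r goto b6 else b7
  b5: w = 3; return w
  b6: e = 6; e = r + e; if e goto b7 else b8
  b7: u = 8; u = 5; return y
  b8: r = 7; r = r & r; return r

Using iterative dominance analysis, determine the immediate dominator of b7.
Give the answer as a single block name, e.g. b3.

Answer: b4

Working:
idom tree: b1←b0 b2←b1 b3←b0 b4←b0 b5←b3 b6←b4 b7←b4 b8←b0
Join-block Dom:
  b4: preds {b1,b3}: {b0,b1} ∩ {b0,b3} = {b0}; idom=b0
  b7: preds {b4,b6}: {b0,b4} ∩ {b0,b4,b6} = {b0,b4}; idom=b4
  b8: preds {b1,b3,b6}: {b0,b1} ∩ {b0,b3} ∩ {b0,b4,b6} = {b0}; idom=b0

idom(b7) = b4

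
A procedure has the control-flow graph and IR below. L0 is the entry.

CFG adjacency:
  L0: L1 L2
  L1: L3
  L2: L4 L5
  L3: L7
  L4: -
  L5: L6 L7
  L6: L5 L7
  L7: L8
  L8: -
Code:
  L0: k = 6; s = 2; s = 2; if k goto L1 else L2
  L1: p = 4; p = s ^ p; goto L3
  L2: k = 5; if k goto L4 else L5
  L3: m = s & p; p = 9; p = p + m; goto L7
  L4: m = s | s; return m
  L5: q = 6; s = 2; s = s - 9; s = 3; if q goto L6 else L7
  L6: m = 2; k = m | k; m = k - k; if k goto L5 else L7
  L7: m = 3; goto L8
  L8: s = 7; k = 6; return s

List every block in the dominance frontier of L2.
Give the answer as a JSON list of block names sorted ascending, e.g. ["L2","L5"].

Answer: ["L7"]

Analysis:
idom tree: L1←L0 L2←L0 L3←L1 L4←L2 L5←L2 L6←L5 L7←L0 L8←L7
Dom at joins:
  L5: preds {L2,L6}: {L0,L2} ∩ {L0,L2,L5,L6} = {L0,L2}; idom=L2
  L7: preds {L3,L5,L6}: {L0,L1,L3} ∩ {L0,L2,L5} ∩ {L0,L2,L5,L6} = {L0}; idom=L0

DF derivation:
  join L5 pred L2: · stop@L2
  join L5 pred L6: L6→L5 stop@L2
  join L7 pred L3: L3→L1 stop@L0
  join L7 pred L5: L5→L2 stop@L0
  join L7 pred L6: L6→L5→L2 stop@L0
  L0 → ∅
  L1 → {L7}
  L2 → {L7}
  L3 → {L7}
  L4 → ∅
  L5 → {L5,L7}
  L6 → {L5,L7}
  L7 → ∅
  L8 → ∅

DF(L2) = ["L7"]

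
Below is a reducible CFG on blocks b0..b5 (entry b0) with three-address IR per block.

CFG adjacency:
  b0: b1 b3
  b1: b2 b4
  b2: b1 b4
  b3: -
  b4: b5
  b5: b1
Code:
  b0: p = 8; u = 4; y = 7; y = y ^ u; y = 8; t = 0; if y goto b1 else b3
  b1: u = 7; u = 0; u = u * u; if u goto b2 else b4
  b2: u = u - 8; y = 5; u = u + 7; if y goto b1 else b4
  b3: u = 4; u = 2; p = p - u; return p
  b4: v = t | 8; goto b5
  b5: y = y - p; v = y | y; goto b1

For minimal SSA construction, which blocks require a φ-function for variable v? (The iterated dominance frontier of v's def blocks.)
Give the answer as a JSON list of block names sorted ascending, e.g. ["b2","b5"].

idom tree: b1←b0 b2←b1 b3←b0 b4←b1 b5←b4
Dom at joins:
  b1: preds {b0,b2,b5}: {b0} ∩ {b0,b1,b2} ∩ {b0,b1,b4,b5} = {b0}; idom=b0
  b4: preds {b1,b2}: {b0,b1} ∩ {b0,b1,b2} = {b0,b1}; idom=b1

Frontier:
  b1←b0: walk · to b0
  b1←b2: walk b2→b1 to b0
  b1←b5: walk b5→b4→b1 to b0
  b4←b1: walk · to b1
  b4←b2: walk b2 to b1
  b0: DF=∅
  b1: DF={b1}
  b2: DF={b1,b4}
  b3: DF=∅
  b4: DF={b1}
  b5: DF={b1}

φ for v: defs {b4,b5}
  DF⁺ = {b1}

Answer: ["b1"]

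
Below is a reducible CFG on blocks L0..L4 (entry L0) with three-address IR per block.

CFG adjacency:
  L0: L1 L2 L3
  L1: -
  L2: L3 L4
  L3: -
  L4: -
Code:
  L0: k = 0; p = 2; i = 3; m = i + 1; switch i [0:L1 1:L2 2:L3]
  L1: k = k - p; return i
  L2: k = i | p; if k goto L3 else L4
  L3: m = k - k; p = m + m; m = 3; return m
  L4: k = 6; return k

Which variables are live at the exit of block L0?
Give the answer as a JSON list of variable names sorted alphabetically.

Per-block:
  L0 def {i,k,m,p} use ∅
  L1 def {k} use {i,k,p}
  L2 def {k} use {i,p}
  L3 def {m,p} use {k}
  L4 def {k} use ∅

Backward fixpoint:
  L0: in=∅ out={i,k,p}
  L1: in={i,k,p} out=∅
  L2: in={i,p} out={k}
  L3: in={k} out=∅
  L4: in=∅ out=∅

live-out(L0) = ["i", "k", "p"]

Answer: ["i", "k", "p"]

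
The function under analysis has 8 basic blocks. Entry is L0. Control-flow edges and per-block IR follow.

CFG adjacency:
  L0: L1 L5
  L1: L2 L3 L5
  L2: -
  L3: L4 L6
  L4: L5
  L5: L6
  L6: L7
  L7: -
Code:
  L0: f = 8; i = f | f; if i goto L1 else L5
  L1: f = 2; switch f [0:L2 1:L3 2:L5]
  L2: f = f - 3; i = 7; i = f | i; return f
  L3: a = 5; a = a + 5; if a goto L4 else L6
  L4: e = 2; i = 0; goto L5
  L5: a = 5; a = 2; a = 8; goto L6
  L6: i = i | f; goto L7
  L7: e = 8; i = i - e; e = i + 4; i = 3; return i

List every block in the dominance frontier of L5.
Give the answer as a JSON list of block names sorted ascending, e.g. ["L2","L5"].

Answer: ["L6"]

Derivation:
idom tree: L1←L0 L2←L1 L3←L1 L4←L3 L5←L0 L6←L0 L7←L6
Join-block Dom:
  L5: preds {L0,L1,L4}: {L0} ∩ {L0,L1} ∩ {L0,L1,L3,L4} = {L0}; idom=L0
  L6: preds {L3,L5}: {L0,L1,L3} ∩ {L0,L5} = {L0}; idom=L0

Frontier:
  L5←L0: walk · to L0
  L5←L1: walk L1 to L0
  L5←L4: walk L4→L3→L1 to L0
  L6←L3: walk L3→L1 to L0
  L6←L5: walk L5 to L0
  L0: DF=∅
  L1: DF={L5,L6}
  L2: DF=∅
  L3: DF={L5,L6}
  L4: DF={L5}
  L5: DF={L6}
  L6: DF=∅
  L7: DF=∅

DF(L5) = ["L6"]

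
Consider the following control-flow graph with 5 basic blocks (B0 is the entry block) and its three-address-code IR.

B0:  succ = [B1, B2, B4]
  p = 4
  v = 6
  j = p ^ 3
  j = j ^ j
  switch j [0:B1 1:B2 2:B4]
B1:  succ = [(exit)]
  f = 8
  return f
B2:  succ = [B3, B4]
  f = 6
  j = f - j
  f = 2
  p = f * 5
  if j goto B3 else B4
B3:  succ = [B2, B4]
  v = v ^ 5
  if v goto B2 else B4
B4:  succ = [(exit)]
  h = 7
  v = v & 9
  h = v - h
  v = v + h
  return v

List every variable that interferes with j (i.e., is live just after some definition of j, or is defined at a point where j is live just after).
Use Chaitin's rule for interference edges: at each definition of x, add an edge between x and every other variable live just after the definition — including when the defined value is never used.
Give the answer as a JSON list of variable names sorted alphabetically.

def/use:
  B0 def {j,p,v} use ∅
  B1 def {f} use ∅
  B2 def {f,j,p} use {j}
  B3 def {v} use {v}
  B4 def {h,v} use {v}

Live sets:
  B0 li=∅ lo={j,v}
  B1 li=∅ lo=∅
  B2 li={j,v} lo={j,v}
  B3 li={j,v} lo={j,v}
  B4 li={v} lo=∅

Interfere edges:
  f: {j,v}
  h: {v}
  j: {f,p,v}
  p: {j,v}
  v: {f,h,j,p}

N(j) = ["f", "p", "v"]

Answer: ["f", "p", "v"]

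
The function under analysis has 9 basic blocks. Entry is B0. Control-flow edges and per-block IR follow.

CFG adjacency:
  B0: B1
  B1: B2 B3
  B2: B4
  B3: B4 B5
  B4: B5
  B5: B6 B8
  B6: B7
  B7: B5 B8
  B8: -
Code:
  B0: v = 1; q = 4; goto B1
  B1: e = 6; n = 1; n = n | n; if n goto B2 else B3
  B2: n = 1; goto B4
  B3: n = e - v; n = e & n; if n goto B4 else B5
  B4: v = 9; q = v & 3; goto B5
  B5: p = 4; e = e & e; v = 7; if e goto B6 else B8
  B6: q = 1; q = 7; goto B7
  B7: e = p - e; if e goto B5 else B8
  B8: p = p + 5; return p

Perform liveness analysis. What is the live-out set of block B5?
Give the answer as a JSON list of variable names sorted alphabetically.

Answer: ["e", "p"]

Working:
def/use:
  B0 def {q,v} use ∅
  B1 def {e,n} use ∅
  B2 def {n} use ∅
  B3 def {n} use {e,v}
  B4 def {q,v} use ∅
  B5 def {e,p,v} use {e}
  B6 def {q} use ∅
  B7 def {e} use {e,p}
  B8 def {p} use {p}

Live sets:
  B0 li=∅ lo={v}
  B1 li={v} lo={e,v}
  B2 li={e} lo={e}
  B3 li={e,v} lo={e}
  B4 li={e} lo={e}
  B5 li={e} lo={e,p}
  B6 li={e,p} lo={e,p}
  B7 li={e,p} lo={e,p}
  B8 li={p} lo=∅

live-out(B5) = ["e", "p"]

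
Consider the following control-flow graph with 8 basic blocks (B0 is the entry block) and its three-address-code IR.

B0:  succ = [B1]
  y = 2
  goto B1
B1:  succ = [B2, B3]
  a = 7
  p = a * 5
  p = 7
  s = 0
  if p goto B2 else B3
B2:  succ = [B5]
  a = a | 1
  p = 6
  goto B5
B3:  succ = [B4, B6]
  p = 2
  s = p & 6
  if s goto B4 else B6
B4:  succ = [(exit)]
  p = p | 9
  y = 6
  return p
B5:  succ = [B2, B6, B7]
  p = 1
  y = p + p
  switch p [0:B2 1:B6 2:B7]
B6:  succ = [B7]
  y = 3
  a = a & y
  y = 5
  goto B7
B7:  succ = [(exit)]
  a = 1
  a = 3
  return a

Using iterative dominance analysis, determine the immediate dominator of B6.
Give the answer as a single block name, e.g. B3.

Answer: B1

Analysis:
idom tree: B1←B0 B2←B1 B3←B1 B4←B3 B5←B2 B6←B1 B7←B1
Dom∩ at merges:
  B2: preds {B1,B5}: {B0,B1} ∩ {B0,B1,B2,B5} = {B0,B1}; idom=B1
  B6: preds {B3,B5}: {B0,B1,B3} ∩ {B0,B1,B2,B5} = {B0,B1}; idom=B1
  B7: preds {B5,B6}: {B0,B1,B2,B5} ∩ {B0,B1,B6} = {B0,B1}; idom=B1

idom(B6) = B1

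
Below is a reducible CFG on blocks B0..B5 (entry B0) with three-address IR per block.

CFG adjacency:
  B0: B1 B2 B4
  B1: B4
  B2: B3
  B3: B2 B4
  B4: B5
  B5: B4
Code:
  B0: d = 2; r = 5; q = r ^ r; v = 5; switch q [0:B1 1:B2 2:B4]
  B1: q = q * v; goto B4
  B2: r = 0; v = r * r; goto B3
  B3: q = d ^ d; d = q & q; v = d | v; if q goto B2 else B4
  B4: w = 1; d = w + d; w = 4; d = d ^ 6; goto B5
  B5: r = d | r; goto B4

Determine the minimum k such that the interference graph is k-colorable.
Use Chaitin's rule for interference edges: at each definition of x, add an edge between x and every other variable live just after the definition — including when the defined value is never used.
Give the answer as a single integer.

Answer: 4

Analysis:
Block summaries:
  B0: {d,q,r,v} / ∅
  B1: {q} / {q,v}
  B2: {r,v} / ∅
  B3: {d,q,v} / {d,v}
  B4: {d,w} / {d}
  B5: {r} / {d,r}

Backward fixpoint:
  B0 li=∅ lo={d,q,r,v}
  B1 li={d,q,r,v} lo={d,r}
  B2 li={d} lo={d,r,v}
  B3 li={d,r,v} lo={d,r}
  B4 li={d,r} lo={d,r}
  B5 li={d,r} lo={d,r}

Conflict graph:
  d — {q,r,v,w}
  q — {d,r,v}
  r — {d,q,v,w}
  v — {d,q,r}
  w — {d,r}

Chromatic number:
  clique {d,q,r,v} ⇒ need ≥ 4
  4-colouring: r0={d}  r1={r}  r2={q,w}  r3={v}
  χ = 4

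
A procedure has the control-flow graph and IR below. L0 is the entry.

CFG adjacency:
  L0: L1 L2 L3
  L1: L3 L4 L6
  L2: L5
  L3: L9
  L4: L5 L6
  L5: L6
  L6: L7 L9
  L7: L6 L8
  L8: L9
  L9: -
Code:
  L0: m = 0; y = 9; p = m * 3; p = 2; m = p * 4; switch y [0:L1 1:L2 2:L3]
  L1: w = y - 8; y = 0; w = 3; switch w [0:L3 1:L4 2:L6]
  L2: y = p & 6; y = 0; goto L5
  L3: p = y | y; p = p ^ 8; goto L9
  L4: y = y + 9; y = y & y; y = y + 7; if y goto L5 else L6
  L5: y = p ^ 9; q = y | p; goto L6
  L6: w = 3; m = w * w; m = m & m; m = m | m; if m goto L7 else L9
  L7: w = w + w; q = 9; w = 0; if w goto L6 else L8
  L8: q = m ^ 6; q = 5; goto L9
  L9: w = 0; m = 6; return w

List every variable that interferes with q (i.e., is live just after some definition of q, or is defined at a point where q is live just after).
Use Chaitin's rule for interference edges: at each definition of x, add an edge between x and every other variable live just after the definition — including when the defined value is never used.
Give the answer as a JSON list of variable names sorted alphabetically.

Answer: ["m"]

Derivation:
Block summaries:
  L0: {m,p,y} / ∅
  L1: {w,y} / {y}
  L2: {y} / {p}
  L3: {p} / {y}
  L4: {y} / {y}
  L5: {q,y} / {p}
  L6: {m,w} / ∅
  L7: {q,w} / {w}
  L8: {q} / {m}
  L9: {m,w} / ∅

Backward fixpoint:
  L0 li=∅ lo={p,y}
  L1 li={p,y} lo={p,y}
  L2 li={p} lo={p}
  L3 li={y} lo=∅
  L4 li={p,y} lo={p}
  L5 li={p} lo=∅
  L6 li=∅ lo={m,w}
  L7 li={m,w} lo={m}
  L8 li={m} lo=∅
  L9 li=∅ lo=∅

Interference:
  m↔{p,q,w,y}
  p↔{m,w,y}
  q↔{m}
  w↔{m,p,y}
  y↔{m,p,w}

N(q) = ["m"]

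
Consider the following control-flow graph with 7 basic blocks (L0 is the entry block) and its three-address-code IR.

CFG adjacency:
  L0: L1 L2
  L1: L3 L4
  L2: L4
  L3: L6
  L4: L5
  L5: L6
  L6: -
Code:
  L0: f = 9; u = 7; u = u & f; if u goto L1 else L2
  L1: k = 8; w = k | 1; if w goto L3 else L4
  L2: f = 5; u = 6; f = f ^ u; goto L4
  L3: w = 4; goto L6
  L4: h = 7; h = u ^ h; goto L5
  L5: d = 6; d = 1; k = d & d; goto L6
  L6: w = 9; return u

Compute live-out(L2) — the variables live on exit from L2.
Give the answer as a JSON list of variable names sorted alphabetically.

Answer: ["u"]

Analysis:
Block summaries:
  L0 def {f,u} use ∅
  L1 def {k,w} use ∅
  L2 def {f,u} use ∅
  L3 def {w} use ∅
  L4 def {h} use {u}
  L5 def {d,k} use ∅
  L6 def {w} use {u}

Liveness:
  L0: in=∅ out={u}
  L1: in={u} out={u}
  L2: in=∅ out={u}
  L3: in={u} out={u}
  L4: in={u} out={u}
  L5: in={u} out={u}
  L6: in={u} out=∅

live-out(L2) = ["u"]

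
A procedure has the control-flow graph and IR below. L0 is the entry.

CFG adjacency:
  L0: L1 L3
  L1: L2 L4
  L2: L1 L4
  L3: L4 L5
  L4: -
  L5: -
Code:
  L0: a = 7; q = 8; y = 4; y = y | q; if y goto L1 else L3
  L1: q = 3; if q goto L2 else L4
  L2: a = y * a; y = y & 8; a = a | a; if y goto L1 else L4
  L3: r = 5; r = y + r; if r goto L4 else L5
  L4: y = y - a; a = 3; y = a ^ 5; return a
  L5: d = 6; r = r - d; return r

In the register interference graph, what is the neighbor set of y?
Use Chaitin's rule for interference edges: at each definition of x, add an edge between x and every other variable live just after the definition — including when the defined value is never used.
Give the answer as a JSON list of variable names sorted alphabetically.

Per-block:
  L0: {a,q,y} / ∅
  L1: {q} / ∅
  L2: {a,y} / {a,y}
  L3: {r} / {y}
  L4: {a,y} / {a,y}
  L5: {d,r} / {r}

Liveness:
  L0 li=∅ lo={a,y}
  L1 li={a,y} lo={a,y}
  L2 li={a,y} lo={a,y}
  L3 li={a,y} lo={a,r,y}
  L4 li={a,y} lo=∅
  L5 li={r} lo=∅

Interfere edges:
  a↔{q,r,y}
  d↔{r}
  q↔{a,y}
  r↔{a,d,y}
  y↔{a,q,r}

N(y) = ["a", "q", "r"]

Answer: ["a", "q", "r"]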